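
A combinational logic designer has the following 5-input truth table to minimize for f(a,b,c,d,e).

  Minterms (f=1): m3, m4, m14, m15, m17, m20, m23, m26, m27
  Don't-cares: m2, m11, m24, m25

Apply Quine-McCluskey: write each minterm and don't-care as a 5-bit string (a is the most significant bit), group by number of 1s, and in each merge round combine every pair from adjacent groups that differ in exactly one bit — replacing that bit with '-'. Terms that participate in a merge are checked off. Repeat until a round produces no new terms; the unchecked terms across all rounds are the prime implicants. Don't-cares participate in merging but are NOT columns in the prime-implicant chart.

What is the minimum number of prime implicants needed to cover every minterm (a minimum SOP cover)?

6

[col 0] 00010*, 00011*, 00100*, 01011*, 01110*, 01111*, 10001*, 10100*, 10111, 11000*, 11001*, 11010*, 11011*
[col 1] -0100, -1011, 0-011, 0001-, 01-11, 0111-, 1-001, 110-0*, 110-1*, 1100-*, 1101-*
[col 2] 110--
Prime implicants: -0100, -1011, 0-011, 0001-, 01-11, 0111-, 1-001, 10111, 110--
PI chart (minterm → PIs covering it):
  3 | 0-011,0001-
  4 | -0100  (sole → essential)
  14 | 0111-  (sole → essential)
  15 | 01-11,0111-
  17 | 1-001  (sole → essential)
  20 | -0100  (sole → essential)
  23 | 10111  (sole → essential)
  26 | 110--  (sole → essential)
  27 | -1011,110--
Essential prime implicants: -0100, 0111-, 1-001, 10111, 110--
Petrick residual → 0-011
Minimum SOP uses 6 PIs: b'cd'e' + a'c'de + a'bcd + ac'd'e + ab'cde + abc'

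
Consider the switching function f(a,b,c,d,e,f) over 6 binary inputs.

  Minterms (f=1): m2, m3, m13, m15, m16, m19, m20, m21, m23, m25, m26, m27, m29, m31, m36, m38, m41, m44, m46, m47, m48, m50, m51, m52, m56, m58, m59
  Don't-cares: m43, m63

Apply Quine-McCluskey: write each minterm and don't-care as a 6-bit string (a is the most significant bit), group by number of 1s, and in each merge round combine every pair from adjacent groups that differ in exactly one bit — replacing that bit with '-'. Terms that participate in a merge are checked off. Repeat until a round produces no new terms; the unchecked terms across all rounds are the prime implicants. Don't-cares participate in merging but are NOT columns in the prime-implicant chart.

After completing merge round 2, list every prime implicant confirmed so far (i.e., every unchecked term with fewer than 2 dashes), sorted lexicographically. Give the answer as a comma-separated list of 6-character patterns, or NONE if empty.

size-2^0 implicants → 000010(✓)  000011(✓)  001101(✓)  001111(✓)  010000(✓)  010011(✓)  010100(✓)  010101(✓)  010111(✓)  011001(✓)  011010(✓)  011011(✓)  011101(✓)  011111(✓)  100100(✓)  100110(✓)  101001(✓)  101011(✓)  101100(✓)  101110(✓)  101111(✓)  110000(✓)  110010(✓)  110011(✓)  110100(✓)  111000(✓)  111010(✓)  111011(✓)  111111(✓)
size-2^1 implicants → -01111(✓)  -10000(✓)  -10011(✓)  -10100(✓)  -11010(✓)  -11011(✓)  -11111(✓)  0-0011  0-1101(✓)  0-1111(✓)  00001-  0011-1(✓)  01-011(✓)  01-101(✓)  01-111(✓)  010-00(✓)  010-11(✓)  0101-1(✓)  01010-  011-01(✓)  011-11(✓)  0110-1(✓)  01101-(✓)  0111-1(✓)  1-0100  1-1011(✓)  1-1111(✓)  10-100(✓)  10-110(✓)  1001-0(✓)  101-11(✓)  1010-1  1011-0(✓)  10111-  11-000(✓)  11-010(✓)  11-011(✓)  110-00(✓)  1100-0(✓)  11001-(✓)  111-11(✓)  1110-0(✓)  11101-(✓)
size-2^2 implicants → --1111  -1-011  -10-00  -11-11  -1101-  0-11-1  01--11  01-1-1  011--1  1-1-11  10-1-0  11-0-0  11-01-
Unchecked terms (primes): --1111, -1-011, -10-00, -11-11, -1101-, 0-0011, 0-11-1, 00001-, 01--11, 01-1-1, 01010-, 011--1, 1-0100, 1-1-11, 10-1-0, 1010-1, 10111-, 11-0-0, 11-01-

0-0011, 00001-, 01010-, 1-0100, 1010-1, 10111-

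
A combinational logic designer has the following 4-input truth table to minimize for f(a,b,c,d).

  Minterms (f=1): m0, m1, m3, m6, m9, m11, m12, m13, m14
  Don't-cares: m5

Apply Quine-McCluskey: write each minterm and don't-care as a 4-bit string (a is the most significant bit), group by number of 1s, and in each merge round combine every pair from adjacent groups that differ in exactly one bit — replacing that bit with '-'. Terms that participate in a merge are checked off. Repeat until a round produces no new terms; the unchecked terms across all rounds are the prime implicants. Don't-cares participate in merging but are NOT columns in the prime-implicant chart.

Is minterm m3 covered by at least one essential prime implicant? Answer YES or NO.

YES

[col 0] 0000*, 0001*, 0011*, 0101*, 0110*, 1001*, 1011*, 1100*, 1101*, 1110*
[col 1] -001*, -011*, -101*, -110, 0-01*, 00-1*, 000-, 1-01*, 10-1*, 11-0, 110-
[col 2] --01, -0-1
Prime implicants: --01, -0-1, -110, 000-, 11-0, 110-
PI chart (minterm → PIs covering it):
  0 | 000-  (sole → essential)
  1 | --01,-0-1,000-
  3 | -0-1  (sole → essential)
  6 | -110  (sole → essential)
  9 | --01,-0-1
  11 | -0-1  (sole → essential)
  12 | 11-0,110-
  13 | --01,110-
  14 | -110,11-0
Essential prime implicants: -0-1, -110, 000-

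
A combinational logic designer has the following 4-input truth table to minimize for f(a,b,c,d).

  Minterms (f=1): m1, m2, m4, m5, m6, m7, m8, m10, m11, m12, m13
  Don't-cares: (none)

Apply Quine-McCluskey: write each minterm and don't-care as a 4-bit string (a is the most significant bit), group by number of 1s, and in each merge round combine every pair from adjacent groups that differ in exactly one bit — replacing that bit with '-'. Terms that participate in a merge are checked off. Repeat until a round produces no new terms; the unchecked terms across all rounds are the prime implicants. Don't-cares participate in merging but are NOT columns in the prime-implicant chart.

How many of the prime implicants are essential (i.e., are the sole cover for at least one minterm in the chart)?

size-2^0 implicants → 0001(✓)  0010(✓)  0100(✓)  0101(✓)  0110(✓)  0111(✓)  1000(✓)  1010(✓)  1011(✓)  1100(✓)  1101(✓)
size-2^1 implicants → -010  -100(✓)  -101(✓)  0-01  0-10  01-0(✓)  01-1(✓)  010-(✓)  011-(✓)  1-00  10-0  101-  110-(✓)
size-2^2 implicants → -10-  01--
Unchecked terms (primes): -010, -10-, 0-01, 0-10, 01--, 1-00, 10-0, 101-
Minterm coverage:
  m1 ⊆ 0-01 [E]
  m2 ⊆ -010,0-10
  m4 ⊆ -10-,01--
  m5 ⊆ -10-,0-01,01--
  m6 ⊆ 0-10,01--
  m7 ⊆ 01-- [E]
  m8 ⊆ 1-00,10-0
  m10 ⊆ -010,10-0,101-
  m11 ⊆ 101- [E]
  m12 ⊆ -10-,1-00
  m13 ⊆ -10- [E]
E = {-10-, 0-01, 01--, 101-}

4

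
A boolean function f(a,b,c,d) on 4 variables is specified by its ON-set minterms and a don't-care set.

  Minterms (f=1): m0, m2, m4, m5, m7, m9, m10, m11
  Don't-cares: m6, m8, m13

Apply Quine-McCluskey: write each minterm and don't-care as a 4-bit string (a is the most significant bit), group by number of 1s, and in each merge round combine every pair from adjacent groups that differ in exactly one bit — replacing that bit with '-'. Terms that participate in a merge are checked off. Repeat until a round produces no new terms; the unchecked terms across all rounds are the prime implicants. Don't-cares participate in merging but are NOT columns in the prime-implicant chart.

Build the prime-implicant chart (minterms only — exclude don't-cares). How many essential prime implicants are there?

2

size-2^0 implicants → 0000(✓)  0010(✓)  0100(✓)  0101(✓)  0110(✓)  0111(✓)  1000(✓)  1001(✓)  1010(✓)  1011(✓)  1101(✓)
size-2^1 implicants → -000(✓)  -010(✓)  -101  0-00(✓)  0-10(✓)  00-0(✓)  01-0(✓)  01-1(✓)  010-(✓)  011-(✓)  1-01  10-0(✓)  10-1(✓)  100-(✓)  101-(✓)
size-2^2 implicants → -0-0  0--0  01--  10--
Unchecked terms (primes): -0-0, -101, 0--0, 01--, 1-01, 10--
Minterm coverage:
  m0 ⊆ -0-0,0--0
  m2 ⊆ -0-0,0--0
  m4 ⊆ 0--0,01--
  m5 ⊆ -101,01--
  m7 ⊆ 01-- [E]
  m9 ⊆ 1-01,10--
  m10 ⊆ -0-0,10--
  m11 ⊆ 10-- [E]
E = {01--, 10--}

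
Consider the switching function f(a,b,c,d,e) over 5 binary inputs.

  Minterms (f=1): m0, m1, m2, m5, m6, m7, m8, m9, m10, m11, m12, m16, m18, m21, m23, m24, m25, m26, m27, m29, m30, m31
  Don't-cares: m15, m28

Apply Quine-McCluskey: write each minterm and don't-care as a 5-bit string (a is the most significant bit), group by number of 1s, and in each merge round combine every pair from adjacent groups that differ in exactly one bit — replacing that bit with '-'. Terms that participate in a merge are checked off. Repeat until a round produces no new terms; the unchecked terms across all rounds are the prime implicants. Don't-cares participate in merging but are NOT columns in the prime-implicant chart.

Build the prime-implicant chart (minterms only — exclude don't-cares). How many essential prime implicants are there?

3

size-2^0 implicants → 00000(✓)  00001(✓)  00010(✓)  00101(✓)  00110(✓)  00111(✓)  01000(✓)  01001(✓)  01010(✓)  01011(✓)  01100(✓)  01111(✓)  10000(✓)  10010(✓)  10101(✓)  10111(✓)  11000(✓)  11001(✓)  11010(✓)  11011(✓)  11100(✓)  11101(✓)  11110(✓)  11111(✓)
size-2^1 implicants → -0000(✓)  -0010(✓)  -0101(✓)  -0111(✓)  -1000(✓)  -1001(✓)  -1010(✓)  -1011(✓)  -1100(✓)  -1111(✓)  0-000(✓)  0-001(✓)  0-010(✓)  0-111(✓)  00-01  00-10  000-0(✓)  0000-(✓)  001-1(✓)  0011-  01-00(✓)  01-11(✓)  010-0(✓)  010-1(✓)  0100-(✓)  0101-(✓)  1-000(✓)  1-010(✓)  1-101(✓)  1-111(✓)  100-0(✓)  101-1(✓)  11-00(✓)  11-01(✓)  11-10(✓)  11-11(✓)  110-0(✓)  110-1(✓)  1100-(✓)  1101-(✓)  111-0(✓)  111-1(✓)  1110-(✓)  1111-(✓)
size-2^2 implicants → --000(✓)  --010(✓)  --111  -00-0(✓)  -01-1  -1-00  -1-11  -10-0(✓)  -10-1(✓)  -100-(✓)  -101-(✓)  0-0-0(✓)  0-00-  010--(✓)  1-0-0(✓)  1-1-1  11--0(✓)  11--1(✓)  11-0-(✓)  11-1-(✓)  110--(✓)  111--(✓)
size-2^3 implicants → --0-0  -10--  11---
Unchecked terms (primes): --0-0, --111, -01-1, -1-00, -1-11, -10--, 0-00-, 00-01, 00-10, 0011-, 1-1-1, 11---
Minterm coverage:
  m0 ⊆ --0-0,0-00-
  m1 ⊆ 0-00-,00-01
  m2 ⊆ --0-0,00-10
  m5 ⊆ -01-1,00-01
  m6 ⊆ 00-10,0011-
  m7 ⊆ --111,-01-1,0011-
  m8 ⊆ --0-0,-1-00,-10--,0-00-
  m9 ⊆ -10--,0-00-
  m10 ⊆ --0-0,-10--
  m11 ⊆ -1-11,-10--
  m12 ⊆ -1-00 [E]
  m16 ⊆ --0-0 [E]
  m18 ⊆ --0-0 [E]
  m21 ⊆ -01-1,1-1-1
  m23 ⊆ --111,-01-1,1-1-1
  m24 ⊆ --0-0,-1-00,-10--,11---
  m25 ⊆ -10--,11---
  m26 ⊆ --0-0,-10--,11---
  m27 ⊆ -1-11,-10--,11---
  m29 ⊆ 1-1-1,11---
  m30 ⊆ 11--- [E]
  m31 ⊆ --111,-1-11,1-1-1,11---
E = {--0-0, -1-00, 11---}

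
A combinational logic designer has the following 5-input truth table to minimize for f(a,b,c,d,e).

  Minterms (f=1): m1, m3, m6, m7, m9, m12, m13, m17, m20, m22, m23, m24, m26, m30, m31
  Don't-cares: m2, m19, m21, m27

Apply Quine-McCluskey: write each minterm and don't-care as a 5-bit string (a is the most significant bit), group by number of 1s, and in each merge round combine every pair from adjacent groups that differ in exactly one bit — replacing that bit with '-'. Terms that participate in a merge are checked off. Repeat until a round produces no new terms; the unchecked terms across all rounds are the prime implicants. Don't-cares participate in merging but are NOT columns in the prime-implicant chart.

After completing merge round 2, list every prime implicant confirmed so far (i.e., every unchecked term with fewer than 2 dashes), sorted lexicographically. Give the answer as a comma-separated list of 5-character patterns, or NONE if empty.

0-001, 01-01, 0110-, 110-0

Round 0: 00001✓ 00010✓ 00011✓ 00110✓ 00111✓ 01001✓ 01100✓ 01101✓ 10001✓ 10011✓ 10100✓ 10101✓ 10110✓ 10111✓ 11000✓ 11010✓ 11011✓ 11110✓ 11111✓
Round 1: -0001✓ -0011✓ -0110✓ -0111✓ 0-001 00-10✓ 00-11✓ 000-1✓ 0001-✓ 0011-✓ 01-01 0110- 1-011✓ 1-110✓ 1-111✓ 10-01✓ 10-11✓ 100-1✓ 101-0✓ 101-1✓ 1010-✓ 1011-✓ 11-10✓ 11-11✓ 110-0 1101-✓ 1111-✓
Round 2: -0-11 -00-1 -011- 00-1- 1--11 1-11- 10--1 101-- 11-1-
PIs = {-0-11, -00-1, -011-, 0-001, 00-1-, 01-01, 0110-, 1--11, 1-11-, 10--1, 101--, 11-1-, 110-0}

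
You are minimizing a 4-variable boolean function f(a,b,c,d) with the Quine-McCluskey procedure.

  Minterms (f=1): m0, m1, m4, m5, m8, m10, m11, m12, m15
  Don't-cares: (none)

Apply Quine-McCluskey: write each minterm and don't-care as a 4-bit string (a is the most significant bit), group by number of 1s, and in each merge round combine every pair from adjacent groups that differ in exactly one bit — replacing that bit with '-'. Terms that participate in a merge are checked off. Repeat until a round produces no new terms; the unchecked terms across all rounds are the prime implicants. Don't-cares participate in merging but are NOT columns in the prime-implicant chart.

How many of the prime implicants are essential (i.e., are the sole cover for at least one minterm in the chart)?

3

[col 0] 0000*, 0001*, 0100*, 0101*, 1000*, 1010*, 1011*, 1100*, 1111*
[col 1] -000*, -100*, 0-00*, 0-01*, 000-*, 010-*, 1-00*, 1-11, 10-0, 101-
[col 2] --00, 0-0-
Prime implicants: --00, 0-0-, 1-11, 10-0, 101-
PI chart (minterm → PIs covering it):
  0 | --00,0-0-
  1 | 0-0-  (sole → essential)
  4 | --00,0-0-
  5 | 0-0-  (sole → essential)
  8 | --00,10-0
  10 | 10-0,101-
  11 | 1-11,101-
  12 | --00  (sole → essential)
  15 | 1-11  (sole → essential)
Essential prime implicants: --00, 0-0-, 1-11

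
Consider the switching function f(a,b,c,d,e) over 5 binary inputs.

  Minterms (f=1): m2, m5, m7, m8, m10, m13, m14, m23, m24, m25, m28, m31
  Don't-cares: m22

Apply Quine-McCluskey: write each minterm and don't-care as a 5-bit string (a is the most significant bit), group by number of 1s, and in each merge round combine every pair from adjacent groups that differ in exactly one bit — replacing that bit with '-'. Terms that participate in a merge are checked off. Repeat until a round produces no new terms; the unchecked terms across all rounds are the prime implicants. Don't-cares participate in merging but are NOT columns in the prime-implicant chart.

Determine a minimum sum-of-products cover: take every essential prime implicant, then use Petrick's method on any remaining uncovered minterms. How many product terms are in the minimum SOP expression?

size-2^0 implicants → 00010(✓)  00101(✓)  00111(✓)  01000(✓)  01010(✓)  01101(✓)  01110(✓)  10110(✓)  10111(✓)  11000(✓)  11001(✓)  11100(✓)  11111(✓)
size-2^1 implicants → -0111  -1000  0-010  0-101  001-1  01-10  010-0  1-111  1011-  11-00  1100-
Unchecked terms (primes): -0111, -1000, 0-010, 0-101, 001-1, 01-10, 010-0, 1-111, 1011-, 11-00, 1100-
Minterm coverage:
  m2 ⊆ 0-010 [E]
  m5 ⊆ 0-101,001-1
  m7 ⊆ -0111,001-1
  m8 ⊆ -1000,010-0
  m10 ⊆ 0-010,01-10,010-0
  m13 ⊆ 0-101 [E]
  m14 ⊆ 01-10 [E]
  m23 ⊆ -0111,1-111,1011-
  m24 ⊆ -1000,11-00,1100-
  m25 ⊆ 1100- [E]
  m28 ⊆ 11-00 [E]
  m31 ⊆ 1-111 [E]
E = {0-010, 0-101, 01-10, 1-111, 11-00, 1100-}
Petrick residual → -0111, -1000
Cover = b'cde + bc'd'e' + a'c'de' + a'cd'e + a'bde' + acde + abd'e' + abc'd'  |cover|=8

8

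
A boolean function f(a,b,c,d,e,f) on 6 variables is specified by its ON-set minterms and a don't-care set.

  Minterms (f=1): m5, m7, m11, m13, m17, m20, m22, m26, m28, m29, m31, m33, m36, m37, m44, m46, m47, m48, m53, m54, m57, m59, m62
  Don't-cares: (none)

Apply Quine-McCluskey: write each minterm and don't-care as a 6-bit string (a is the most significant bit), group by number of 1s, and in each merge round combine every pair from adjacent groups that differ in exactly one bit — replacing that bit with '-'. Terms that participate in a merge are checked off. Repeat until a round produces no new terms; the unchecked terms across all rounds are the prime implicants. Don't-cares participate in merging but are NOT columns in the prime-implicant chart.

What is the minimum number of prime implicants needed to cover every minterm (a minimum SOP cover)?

size-2^0 implicants → 000101(✓)  000111(✓)  001011  001101(✓)  010001  010100(✓)  010110(✓)  011010  011100(✓)  011101(✓)  011111(✓)  100001(✓)  100100(✓)  100101(✓)  101100(✓)  101110(✓)  101111(✓)  110000  110101(✓)  110110(✓)  111001(✓)  111011(✓)  111110(✓)
size-2^1 implicants → -00101  -10110  0-1101  00-101  0001-1  01-100  0101-0  0111-1  01110-  1-0101  1-1110  10-100  100-01  10010-  1011-0  10111-  11-110  1110-1
Unchecked terms (primes): -00101, -10110, 0-1101, 00-101, 0001-1, 001011, 01-100, 010001, 0101-0, 011010, 0111-1, 01110-, 1-0101, 1-1110, 10-100, 100-01, 10010-, 1011-0, 10111-, 11-110, 110000, 1110-1
Minterm coverage:
  m5 ⊆ -00101,00-101,0001-1
  m7 ⊆ 0001-1 [E]
  m11 ⊆ 001011 [E]
  m13 ⊆ 0-1101,00-101
  m17 ⊆ 010001 [E]
  m20 ⊆ 01-100,0101-0
  m22 ⊆ -10110,0101-0
  m26 ⊆ 011010 [E]
  m28 ⊆ 01-100,01110-
  m29 ⊆ 0-1101,0111-1,01110-
  m31 ⊆ 0111-1 [E]
  m33 ⊆ 100-01 [E]
  m36 ⊆ 10-100,10010-
  m37 ⊆ -00101,1-0101,100-01,10010-
  m44 ⊆ 10-100,1011-0
  m46 ⊆ 1-1110,1011-0,10111-
  m47 ⊆ 10111- [E]
  m48 ⊆ 110000 [E]
  m53 ⊆ 1-0101 [E]
  m54 ⊆ -10110,11-110
  m57 ⊆ 1110-1 [E]
  m59 ⊆ 1110-1 [E]
  m62 ⊆ 1-1110,11-110
E = {0001-1, 001011, 010001, 011010, 0111-1, 1-0101, 100-01, 10111-, 110000, 1110-1}
Petrick residual → -10110, 0-1101, 01-100, 1-1110, 10-100
Cover = bc'def' + a'cde'f + a'b'c'df + a'b'cd'ef + a'bde'f' + a'bc'd'e'f + a'bcd'ef' + a'bcdf + ac'de'f + acdef' + ab'de'f' + ab'c'e'f + ab'cde + abc'd'e'f' + abcd'f  |cover|=15

15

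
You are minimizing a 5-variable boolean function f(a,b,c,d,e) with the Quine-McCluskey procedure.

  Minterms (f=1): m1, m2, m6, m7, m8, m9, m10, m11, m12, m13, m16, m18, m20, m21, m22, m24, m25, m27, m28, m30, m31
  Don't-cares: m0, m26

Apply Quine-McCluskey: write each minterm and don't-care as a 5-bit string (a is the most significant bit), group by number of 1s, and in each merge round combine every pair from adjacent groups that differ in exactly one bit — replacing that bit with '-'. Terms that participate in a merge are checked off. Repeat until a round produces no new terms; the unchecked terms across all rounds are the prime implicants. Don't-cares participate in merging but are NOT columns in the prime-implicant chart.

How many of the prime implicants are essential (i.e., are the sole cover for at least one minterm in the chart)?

[col 0] 00000*, 00001*, 00010*, 00110*, 00111*, 01000*, 01001*, 01010*, 01011*, 01100*, 01101*, 10000*, 10010*, 10100*, 10101*, 10110*, 11000*, 11001*, 11010*, 11011*, 11100*, 11110*, 11111*
[col 1] -0000*, -0010*, -0110*, -1000*, -1001*, -1010*, -1011*, -1100*, 0-000*, 0-001*, 0-010*, 00-10*, 000-0*, 0000-*, 0011-, 01-00*, 01-01*, 010-0*, 010-1*, 0100-*, 0101-*, 0110-*, 1-000*, 1-010*, 1-100*, 1-110*, 10-00*, 10-10*, 100-0*, 101-0*, 1010-, 11-00*, 11-10*, 11-11*, 110-0*, 110-1*, 1100-*, 1101-*, 111-0*, 1111-*
[col 2] --000*, --010*, -0-10, -00-0*, -1-00, -10-0*, -10-1*, -100-*, -101-*, 0-0-0*, 0-00-, 01-0-, 010--*, 1--00*, 1--10*, 1-0-0*, 1-1-0*, 10--0*, 11--0*, 11-1-, 110--*
[col 3] --0-0, -10--, 1---0
Prime implicants: --0-0, -0-10, -1-00, -10--, 0-00-, 0011-, 01-0-, 1---0, 1010-, 11-1-
PI chart (minterm → PIs covering it):
  1 | 0-00-  (sole → essential)
  2 | --0-0,-0-10
  6 | -0-10,0011-
  7 | 0011-  (sole → essential)
  8 | --0-0,-1-00,-10--,0-00-,01-0-
  9 | -10--,0-00-,01-0-
  10 | --0-0,-10--
  11 | -10--  (sole → essential)
  12 | -1-00,01-0-
  13 | 01-0-  (sole → essential)
  16 | --0-0,1---0
  18 | --0-0,-0-10,1---0
  20 | 1---0,1010-
  21 | 1010-  (sole → essential)
  22 | -0-10,1---0
  24 | --0-0,-1-00,-10--,1---0
  25 | -10--  (sole → essential)
  27 | -10--,11-1-
  28 | -1-00,1---0
  30 | 1---0,11-1-
  31 | 11-1-  (sole → essential)
Essential prime implicants: -10--, 0-00-, 0011-, 01-0-, 1010-, 11-1-

6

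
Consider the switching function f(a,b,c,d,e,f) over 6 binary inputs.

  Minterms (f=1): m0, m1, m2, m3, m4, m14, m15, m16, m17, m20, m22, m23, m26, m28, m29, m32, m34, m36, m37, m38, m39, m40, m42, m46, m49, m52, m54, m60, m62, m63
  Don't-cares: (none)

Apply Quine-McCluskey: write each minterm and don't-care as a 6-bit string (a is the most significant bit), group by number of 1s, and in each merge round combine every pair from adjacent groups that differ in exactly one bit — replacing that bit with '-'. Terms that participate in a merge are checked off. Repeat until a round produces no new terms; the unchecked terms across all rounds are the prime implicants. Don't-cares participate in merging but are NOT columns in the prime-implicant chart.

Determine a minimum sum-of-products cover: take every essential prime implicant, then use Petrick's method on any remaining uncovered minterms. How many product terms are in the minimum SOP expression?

[col 0] 000000*, 000001*, 000010*, 000011*, 000100*, 001110*, 001111*, 010000*, 010001*, 010100*, 010110*, 010111*, 011010, 011100*, 011101*, 100000*, 100010*, 100100*, 100101*, 100110*, 100111*, 101000*, 101010*, 101110*, 110001*, 110100*, 110110*, 111100*, 111110*, 111111*
[col 1] -00000*, -00010*, -00100*, -01110, -10001, -10100*, -10110*, -11100*, 0-0000*, 0-0001*, 0-0100*, 000-00*, 0000-0*, 0000-1*, 00000-*, 00001-*, 00111-, 01-100*, 010-00*, 01000-*, 0101-0*, 01011-, 01110-, 1-0100*, 1-0110*, 1-1110*, 10-000*, 10-010*, 10-110*, 100-00*, 100-10*, 1000-0*, 1001-0*, 1001-1*, 10010-*, 10011-*, 101-10*, 1010-0*, 11-100*, 11-110*, 1101-0*, 1111-0*, 11111-
[col 2] --0100, -00-00, -000-0, -1-100, -101-0, 0-0-00, 0-000-, 0000--, 1--110, 1-01-0, 10--10, 10-0-0, 100--0, 1001--, 11-1-0
Prime implicants: --0100, -00-00, -000-0, -01110, -1-100, -10001, -101-0, 0-0-00, 0-000-, 0000--, 00111-, 01011-, 011010, 01110-, 1--110, 1-01-0, 10--10, 10-0-0, 100--0, 1001--, 11-1-0, 11111-
PI chart (minterm → PIs covering it):
  0 | -00-00,-000-0,0-0-00,0-000-,0000--
  1 | 0-000-,0000--
  2 | -000-0,0000--
  3 | 0000--  (sole → essential)
  4 | --0100,-00-00,0-0-00
  14 | -01110,00111-
  15 | 00111-  (sole → essential)
  16 | 0-0-00,0-000-
  17 | -10001,0-000-
  20 | --0100,-1-100,-101-0,0-0-00
  22 | -101-0,01011-
  23 | 01011-  (sole → essential)
  26 | 011010  (sole → essential)
  28 | -1-100,01110-
  29 | 01110-  (sole → essential)
  32 | -00-00,-000-0,10-0-0,100--0
  34 | -000-0,10--10,10-0-0,100--0
  36 | --0100,-00-00,1-01-0,100--0,1001--
  37 | 1001--  (sole → essential)
  38 | 1--110,1-01-0,10--10,100--0,1001--
  39 | 1001--  (sole → essential)
  40 | 10-0-0  (sole → essential)
  42 | 10--10,10-0-0
  46 | -01110,1--110,10--10
  49 | -10001  (sole → essential)
  52 | --0100,-1-100,-101-0,1-01-0,11-1-0
  54 | -101-0,1--110,1-01-0,11-1-0
  60 | -1-100,11-1-0
  62 | 1--110,11-1-0,11111-
  63 | 11111-  (sole → essential)
Essential prime implicants: -10001, 0000--, 00111-, 01011-, 011010, 01110-, 10-0-0, 1001--, 11111-
Petrick residual → -01110, 0-0-00, 11-1-0
Minimum SOP uses 12 PIs: b'cdef' + bc'd'e'f + a'c'e'f' + a'b'c'd' + a'b'cde + a'bc'de + a'bcd'ef' + a'bcde' + ab'd'f' + ab'c'd + abdf' + abcde

12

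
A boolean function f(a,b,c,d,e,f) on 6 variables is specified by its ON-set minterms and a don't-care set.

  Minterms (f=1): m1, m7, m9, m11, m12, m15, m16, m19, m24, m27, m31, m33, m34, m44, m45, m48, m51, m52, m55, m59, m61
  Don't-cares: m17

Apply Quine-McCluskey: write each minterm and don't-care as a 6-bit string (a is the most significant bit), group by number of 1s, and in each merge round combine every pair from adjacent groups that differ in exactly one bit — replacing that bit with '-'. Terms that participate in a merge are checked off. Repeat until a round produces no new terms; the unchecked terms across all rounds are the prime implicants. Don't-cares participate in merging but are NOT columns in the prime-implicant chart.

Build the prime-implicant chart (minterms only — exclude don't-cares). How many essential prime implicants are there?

10

size-2^0 implicants → 000001(✓)  000111(✓)  001001(✓)  001011(✓)  001100(✓)  001111(✓)  010000(✓)  010001(✓)  010011(✓)  011000(✓)  011011(✓)  011111(✓)  100001(✓)  100010  101100(✓)  101101(✓)  110000(✓)  110011(✓)  110100(✓)  110111(✓)  111011(✓)  111101(✓)
size-2^1 implicants → -00001  -01100  -10000  -10011(✓)  -11011(✓)  0-0001  0-1011(✓)  0-1111(✓)  00-001  00-111  001-11(✓)  0010-1  01-000  01-011(✓)  0100-1  01000-  011-11(✓)  1-1101  10110-  11-011(✓)  110-00  110-11
size-2^2 implicants → -1-011  0-1-11
Unchecked terms (primes): -00001, -01100, -1-011, -10000, 0-0001, 0-1-11, 00-001, 00-111, 0010-1, 01-000, 0100-1, 01000-, 1-1101, 100010, 10110-, 110-00, 110-11
Minterm coverage:
  m1 ⊆ -00001,0-0001,00-001
  m7 ⊆ 00-111 [E]
  m9 ⊆ 00-001,0010-1
  m11 ⊆ 0-1-11,0010-1
  m12 ⊆ -01100 [E]
  m15 ⊆ 0-1-11,00-111
  m16 ⊆ -10000,01-000,01000-
  m19 ⊆ -1-011,0100-1
  m24 ⊆ 01-000 [E]
  m27 ⊆ -1-011,0-1-11
  m31 ⊆ 0-1-11 [E]
  m33 ⊆ -00001 [E]
  m34 ⊆ 100010 [E]
  m44 ⊆ -01100,10110-
  m45 ⊆ 1-1101,10110-
  m48 ⊆ -10000,110-00
  m51 ⊆ -1-011,110-11
  m52 ⊆ 110-00 [E]
  m55 ⊆ 110-11 [E]
  m59 ⊆ -1-011 [E]
  m61 ⊆ 1-1101 [E]
E = {-00001, -01100, -1-011, 0-1-11, 00-111, 01-000, 1-1101, 100010, 110-00, 110-11}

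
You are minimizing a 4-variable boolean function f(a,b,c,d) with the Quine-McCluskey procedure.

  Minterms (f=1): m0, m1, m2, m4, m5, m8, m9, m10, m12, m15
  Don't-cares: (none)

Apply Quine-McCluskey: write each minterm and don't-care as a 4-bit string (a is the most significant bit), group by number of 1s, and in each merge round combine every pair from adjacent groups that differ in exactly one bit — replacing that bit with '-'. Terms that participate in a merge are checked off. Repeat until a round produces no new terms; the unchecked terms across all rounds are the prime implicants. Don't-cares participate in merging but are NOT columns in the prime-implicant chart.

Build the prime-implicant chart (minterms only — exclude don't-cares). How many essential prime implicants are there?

Round 0: 0000✓ 0001✓ 0010✓ 0100✓ 0101✓ 1000✓ 1001✓ 1010✓ 1100✓ 1111
Round 1: -000✓ -001✓ -010✓ -100✓ 0-00✓ 0-01✓ 00-0✓ 000-✓ 010-✓ 1-00✓ 10-0✓ 100-✓
Round 2: --00 -0-0 -00- 0-0-
PIs = {--00, -0-0, -00-, 0-0-, 1111}
Coverage chart:
  m0: --00,-0-0,-00-,0-0-
  m1: -00-,0-0-
  m2: -0-0 ←essential
  m4: --00,0-0-
  m5: 0-0- ←essential
  m8: --00,-0-0,-00-
  m9: -00- ←essential
  m10: -0-0 ←essential
  m12: --00 ←essential
  m15: 1111 ←essential
Essential: --00, -0-0, -00-, 0-0-, 1111

5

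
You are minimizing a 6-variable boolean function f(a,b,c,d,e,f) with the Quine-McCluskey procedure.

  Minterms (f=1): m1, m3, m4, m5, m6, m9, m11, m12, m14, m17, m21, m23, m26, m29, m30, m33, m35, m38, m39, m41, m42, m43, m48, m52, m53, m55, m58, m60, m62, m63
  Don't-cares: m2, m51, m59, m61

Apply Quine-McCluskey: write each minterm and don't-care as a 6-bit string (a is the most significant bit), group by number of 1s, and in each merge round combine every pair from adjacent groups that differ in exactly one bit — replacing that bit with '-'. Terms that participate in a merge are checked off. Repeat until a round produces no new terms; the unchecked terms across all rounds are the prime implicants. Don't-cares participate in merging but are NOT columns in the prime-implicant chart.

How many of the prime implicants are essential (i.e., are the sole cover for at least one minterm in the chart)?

8

Round 0: 000001✓ 000010✓ 000011✓ 000100✓ 000101✓ 000110✓ 001001✓ 001011✓ 001100✓ 001110✓ 010001✓ 010101✓ 010111✓ 011010✓ 011101✓ 011110✓ 100001✓ 100011✓ 100110✓ 100111✓ 101001✓ 101010✓ 101011✓ 110000✓ 110011✓ 110100✓ 110101✓ 110111✓ 111010✓ 111011✓ 111100✓ 111101✓ 111110✓ 111111✓
Round 1: -00001✓ -00011✓ -00110 -01001✓ -01011✓ -10101✓ -10111✓ -11010✓ -11101✓ -11110✓ 0-0001✓ 0-0101✓ 0-1110 00-001✓ 00-011✓ 00-100✓ 00-110✓ 000-01✓ 000-10 0000-1✓ 00001- 0001-0✓ 00010- 0010-1✓ 0011-0✓ 01-101✓ 010-01✓ 0101-1✓ 011-10✓ 1-0011✓ 1-0111✓ 1-1010✓ 1-1011✓ 10-001✓ 10-011✓ 100-11✓ 1000-1✓ 10011- 1010-1✓ 10101-✓ 11-011✓ 11-100✓ 11-101✓ 11-111✓ 110-00 110-11✓ 1101-1✓ 11010-✓ 111-10✓ 111-11✓ 11101-✓ 1111-0✓ 1111-1✓ 11110-✓ 11111-✓
Round 2: -0-001✓ -0-011✓ -000-1✓ -010-1✓ -1-101 -101-1 -11-10 0-0-01 00-0-1✓ 00-1-0 1--011 1-0-11 1-101- 10-0-1✓ 11--11 11-1-1 11-10- 111-1- 1111--
Round 3: -0-0-1
PIs = {-0-0-1, -00110, -1-101, -101-1, -11-10, 0-0-01, 0-1110, 00-1-0, 000-10, 00001-, 00010-, 1--011, 1-0-11, 1-101-, 10011-, 11--11, 11-1-1, 11-10-, 110-00, 111-1-, 1111--}
Coverage chart:
  m1: -0-0-1,0-0-01
  m3: -0-0-1,00001-
  m4: 00-1-0,00010-
  m5: 0-0-01,00010-
  m6: -00110,00-1-0,000-10
  m9: -0-0-1 ←essential
  m11: -0-0-1 ←essential
  m12: 00-1-0 ←essential
  m14: 0-1110,00-1-0
  m17: 0-0-01 ←essential
  m21: -1-101,-101-1,0-0-01
  m23: -101-1 ←essential
  m26: -11-10 ←essential
  m29: -1-101 ←essential
  m30: -11-10,0-1110
  m33: -0-0-1 ←essential
  m35: -0-0-1,1--011,1-0-11
  m38: -00110,10011-
  m39: 1-0-11,10011-
  m41: -0-0-1 ←essential
  m42: 1-101- ←essential
  m43: -0-0-1,1--011,1-101-
  m48: 110-00 ←essential
  m52: 11-10-,110-00
  m53: -1-101,-101-1,11-1-1,11-10-
  m55: -101-1,1-0-11,11--11,11-1-1
  m58: -11-10,1-101-,111-1-
  m60: 11-10-,1111--
  m62: -11-10,111-1-,1111--
  m63: 11--11,11-1-1,111-1-,1111--
Essential: -0-0-1, -1-101, -101-1, -11-10, 0-0-01, 00-1-0, 1-101-, 110-00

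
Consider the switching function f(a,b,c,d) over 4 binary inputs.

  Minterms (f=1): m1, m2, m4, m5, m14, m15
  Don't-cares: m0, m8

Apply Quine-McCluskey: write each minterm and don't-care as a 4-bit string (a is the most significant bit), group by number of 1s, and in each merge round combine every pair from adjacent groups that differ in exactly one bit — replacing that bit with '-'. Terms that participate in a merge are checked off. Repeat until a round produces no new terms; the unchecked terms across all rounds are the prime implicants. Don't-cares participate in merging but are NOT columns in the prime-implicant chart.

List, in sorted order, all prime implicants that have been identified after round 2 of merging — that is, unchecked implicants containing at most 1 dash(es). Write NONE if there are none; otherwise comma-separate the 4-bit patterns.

[col 0] 0000*, 0001*, 0010*, 0100*, 0101*, 1000*, 1110*, 1111*
[col 1] -000, 0-00*, 0-01*, 00-0, 000-*, 010-*, 111-
[col 2] 0-0-
Prime implicants: -000, 0-0-, 00-0, 111-

-000, 00-0, 111-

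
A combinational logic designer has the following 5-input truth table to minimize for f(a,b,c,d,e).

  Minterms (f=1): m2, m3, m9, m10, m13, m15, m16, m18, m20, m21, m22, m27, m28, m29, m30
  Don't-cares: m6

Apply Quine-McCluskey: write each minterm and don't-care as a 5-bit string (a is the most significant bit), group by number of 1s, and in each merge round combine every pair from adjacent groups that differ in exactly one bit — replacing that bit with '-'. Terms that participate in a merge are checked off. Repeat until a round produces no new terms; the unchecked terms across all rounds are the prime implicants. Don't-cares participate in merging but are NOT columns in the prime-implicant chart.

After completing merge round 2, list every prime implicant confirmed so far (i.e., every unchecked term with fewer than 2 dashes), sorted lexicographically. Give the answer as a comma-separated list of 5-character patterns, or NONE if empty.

-1101, 0-010, 0001-, 01-01, 011-1, 11011

Round 0: 00010✓ 00011✓ 00110✓ 01001✓ 01010✓ 01101✓ 01111✓ 10000✓ 10010✓ 10100✓ 10101✓ 10110✓ 11011 11100✓ 11101✓ 11110✓
Round 1: -0010✓ -0110✓ -1101 0-010 00-10✓ 0001- 01-01 011-1 1-100✓ 1-101✓ 1-110✓ 10-00✓ 10-10✓ 100-0✓ 101-0✓ 1010-✓ 111-0✓ 1110-✓
Round 2: -0-10 1-1-0 1-10- 10--0
PIs = {-0-10, -1101, 0-010, 0001-, 01-01, 011-1, 1-1-0, 1-10-, 10--0, 11011}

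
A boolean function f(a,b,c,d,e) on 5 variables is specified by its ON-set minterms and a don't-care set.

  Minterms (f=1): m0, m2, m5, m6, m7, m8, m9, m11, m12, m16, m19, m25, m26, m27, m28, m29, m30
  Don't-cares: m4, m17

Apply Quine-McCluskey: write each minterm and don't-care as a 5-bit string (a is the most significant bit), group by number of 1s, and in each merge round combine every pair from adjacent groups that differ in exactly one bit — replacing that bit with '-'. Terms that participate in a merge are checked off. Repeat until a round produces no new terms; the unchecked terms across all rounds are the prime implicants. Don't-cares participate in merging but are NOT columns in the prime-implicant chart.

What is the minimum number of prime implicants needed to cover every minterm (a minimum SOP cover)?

8

[col 0] 00000*, 00010*, 00100*, 00101*, 00110*, 00111*, 01000*, 01001*, 01011*, 01100*, 10000*, 10001*, 10011*, 11001*, 11010*, 11011*, 11100*, 11101*, 11110*
[col 1] -0000, -1001*, -1011*, -1100, 0-000*, 0-100*, 00-00*, 00-10*, 000-0*, 001-0*, 001-1*, 0010-*, 0011-*, 01-00*, 010-1*, 0100-, 1-001*, 1-011*, 100-1*, 1000-, 11-01, 11-10, 110-1*, 1101-, 111-0, 1110-
[col 2] -10-1, 0--00, 00--0, 001--, 1-0-1
Prime implicants: -0000, -10-1, -1100, 0--00, 00--0, 001--, 0100-, 1-0-1, 1000-, 11-01, 11-10, 1101-, 111-0, 1110-
PI chart (minterm → PIs covering it):
  0 | -0000,0--00,00--0
  2 | 00--0  (sole → essential)
  5 | 001--  (sole → essential)
  6 | 00--0,001--
  7 | 001--  (sole → essential)
  8 | 0--00,0100-
  9 | -10-1,0100-
  11 | -10-1  (sole → essential)
  12 | -1100,0--00
  16 | -0000,1000-
  19 | 1-0-1  (sole → essential)
  25 | -10-1,1-0-1,11-01
  26 | 11-10,1101-
  27 | -10-1,1-0-1,1101-
  28 | -1100,111-0,1110-
  29 | 11-01,1110-
  30 | 11-10,111-0
Essential prime implicants: -10-1, 00--0, 001--, 1-0-1
Petrick residual → -0000, 0--00, 11-10, 1110-
Minimum SOP uses 8 PIs: b'c'd'e' + bc'e + a'd'e' + a'b'e' + a'b'c + ac'e + abde' + abcd'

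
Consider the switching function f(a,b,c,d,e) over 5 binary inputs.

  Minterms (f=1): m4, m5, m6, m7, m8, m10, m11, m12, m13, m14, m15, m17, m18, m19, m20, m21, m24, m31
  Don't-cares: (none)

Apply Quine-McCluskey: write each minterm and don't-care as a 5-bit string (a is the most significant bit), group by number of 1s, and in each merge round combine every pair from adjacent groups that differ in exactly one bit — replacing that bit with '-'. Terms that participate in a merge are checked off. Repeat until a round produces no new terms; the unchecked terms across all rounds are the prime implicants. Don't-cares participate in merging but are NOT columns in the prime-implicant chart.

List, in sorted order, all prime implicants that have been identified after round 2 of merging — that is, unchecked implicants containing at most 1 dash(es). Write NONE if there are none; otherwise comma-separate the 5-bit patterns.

-1000, -1111, 10-01, 100-1, 1001-

Round 0: 00100✓ 00101✓ 00110✓ 00111✓ 01000✓ 01010✓ 01011✓ 01100✓ 01101✓ 01110✓ 01111✓ 10001✓ 10010✓ 10011✓ 10100✓ 10101✓ 11000✓ 11111✓
Round 1: -0100✓ -0101✓ -1000 -1111 0-100✓ 0-101✓ 0-110✓ 0-111✓ 001-0✓ 001-1✓ 0010-✓ 0011-✓ 01-00✓ 01-10✓ 01-11✓ 010-0✓ 0101-✓ 011-0✓ 011-1✓ 0110-✓ 0111-✓ 10-01 100-1 1001- 1010-✓
Round 2: -010- 0-1-0✓ 0-1-1✓ 0-10-✓ 0-11-✓ 001--✓ 01--0 01-1- 011--✓
Round 3: 0-1--
PIs = {-010-, -1000, -1111, 0-1--, 01--0, 01-1-, 10-01, 100-1, 1001-}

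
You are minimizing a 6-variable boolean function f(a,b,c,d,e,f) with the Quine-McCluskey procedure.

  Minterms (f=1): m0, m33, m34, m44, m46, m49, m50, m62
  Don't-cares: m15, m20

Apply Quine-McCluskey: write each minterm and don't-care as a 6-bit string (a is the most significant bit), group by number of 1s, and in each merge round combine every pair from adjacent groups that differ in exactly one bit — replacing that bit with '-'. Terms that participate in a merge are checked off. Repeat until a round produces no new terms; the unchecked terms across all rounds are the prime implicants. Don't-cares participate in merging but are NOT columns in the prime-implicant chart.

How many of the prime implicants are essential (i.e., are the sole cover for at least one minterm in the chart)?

5

size-2^0 implicants → 000000  001111  010100  100001(✓)  100010(✓)  101100(✓)  101110(✓)  110001(✓)  110010(✓)  111110(✓)
size-2^1 implicants → 1-0001  1-0010  1-1110  1011-0
Unchecked terms (primes): 000000, 001111, 010100, 1-0001, 1-0010, 1-1110, 1011-0
Minterm coverage:
  m0 ⊆ 000000 [E]
  m33 ⊆ 1-0001 [E]
  m34 ⊆ 1-0010 [E]
  m44 ⊆ 1011-0 [E]
  m46 ⊆ 1-1110,1011-0
  m49 ⊆ 1-0001 [E]
  m50 ⊆ 1-0010 [E]
  m62 ⊆ 1-1110 [E]
E = {000000, 1-0001, 1-0010, 1-1110, 1011-0}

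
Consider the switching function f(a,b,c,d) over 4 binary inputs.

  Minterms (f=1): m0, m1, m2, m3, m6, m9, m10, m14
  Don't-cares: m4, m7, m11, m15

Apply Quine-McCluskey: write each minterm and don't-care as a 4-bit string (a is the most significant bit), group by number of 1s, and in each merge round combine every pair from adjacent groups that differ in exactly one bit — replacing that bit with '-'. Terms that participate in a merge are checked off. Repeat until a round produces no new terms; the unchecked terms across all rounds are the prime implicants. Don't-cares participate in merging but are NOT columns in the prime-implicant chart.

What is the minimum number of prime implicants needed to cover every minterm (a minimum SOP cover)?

3

Round 0: 0000✓ 0001✓ 0010✓ 0011✓ 0100✓ 0110✓ 0111✓ 1001✓ 1010✓ 1011✓ 1110✓ 1111✓
Round 1: -001✓ -010✓ -011✓ -110✓ -111✓ 0-00✓ 0-10✓ 0-11✓ 00-0✓ 00-1✓ 000-✓ 001-✓ 01-0✓ 011-✓ 1-10✓ 1-11✓ 10-1✓ 101-✓ 111-✓
Round 2: --10✓ --11✓ -0-1 -01-✓ -11-✓ 0--0 0-1-✓ 00-- 1-1-✓
Round 3: --1-
PIs = {--1-, -0-1, 0--0, 00--}
Coverage chart:
  m0: 0--0,00--
  m1: -0-1,00--
  m2: --1-,0--0,00--
  m3: --1-,-0-1,00--
  m6: --1-,0--0
  m9: -0-1 ←essential
  m10: --1- ←essential
  m14: --1- ←essential
Essential: --1-, -0-1
Petrick residual → 0--0
Min cover (3 terms): c + b'd + a'd'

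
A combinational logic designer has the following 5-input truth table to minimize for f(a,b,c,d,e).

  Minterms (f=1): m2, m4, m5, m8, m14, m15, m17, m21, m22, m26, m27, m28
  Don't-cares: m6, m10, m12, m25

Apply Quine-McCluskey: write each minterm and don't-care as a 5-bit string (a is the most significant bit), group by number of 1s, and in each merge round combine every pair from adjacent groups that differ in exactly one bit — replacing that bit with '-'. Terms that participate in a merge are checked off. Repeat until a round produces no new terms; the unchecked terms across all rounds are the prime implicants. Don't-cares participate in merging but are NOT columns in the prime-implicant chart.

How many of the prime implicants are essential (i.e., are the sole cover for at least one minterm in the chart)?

[col 0] 00010*, 00100*, 00101*, 00110*, 01000*, 01010*, 01100*, 01110*, 01111*, 10001*, 10101*, 10110*, 11001*, 11010*, 11011*, 11100*
[col 1] -0101, -0110, -1010, -1100, 0-010*, 0-100*, 0-110*, 00-10*, 001-0*, 0010-, 01-00*, 01-10*, 010-0*, 011-0*, 0111-, 1-001, 10-01, 110-1, 1101-
[col 2] 0--10, 0-1-0, 01--0
Prime implicants: -0101, -0110, -1010, -1100, 0--10, 0-1-0, 0010-, 01--0, 0111-, 1-001, 10-01, 110-1, 1101-
PI chart (minterm → PIs covering it):
  2 | 0--10  (sole → essential)
  4 | 0-1-0,0010-
  5 | -0101,0010-
  8 | 01--0  (sole → essential)
  14 | 0--10,0-1-0,01--0,0111-
  15 | 0111-  (sole → essential)
  17 | 1-001,10-01
  21 | -0101,10-01
  22 | -0110  (sole → essential)
  26 | -1010,1101-
  27 | 110-1,1101-
  28 | -1100  (sole → essential)
Essential prime implicants: -0110, -1100, 0--10, 01--0, 0111-

5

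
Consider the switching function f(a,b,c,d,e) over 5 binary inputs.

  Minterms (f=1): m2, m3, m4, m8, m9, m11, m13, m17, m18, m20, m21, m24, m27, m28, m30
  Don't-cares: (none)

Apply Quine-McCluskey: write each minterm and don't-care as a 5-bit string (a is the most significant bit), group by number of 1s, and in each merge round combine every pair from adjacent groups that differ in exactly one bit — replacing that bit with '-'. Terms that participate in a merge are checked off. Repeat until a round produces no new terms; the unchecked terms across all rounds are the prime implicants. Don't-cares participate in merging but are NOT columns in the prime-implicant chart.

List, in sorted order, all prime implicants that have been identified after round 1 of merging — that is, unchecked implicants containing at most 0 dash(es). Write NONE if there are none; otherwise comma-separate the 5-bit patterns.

NONE

[col 0] 00010*, 00011*, 00100*, 01000*, 01001*, 01011*, 01101*, 10001*, 10010*, 10100*, 10101*, 11000*, 11011*, 11100*, 11110*
[col 1] -0010, -0100, -1000, -1011, 0-011, 0001-, 01-01, 010-1, 0100-, 1-100, 10-01, 1010-, 11-00, 111-0
Prime implicants: -0010, -0100, -1000, -1011, 0-011, 0001-, 01-01, 010-1, 0100-, 1-100, 10-01, 1010-, 11-00, 111-0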